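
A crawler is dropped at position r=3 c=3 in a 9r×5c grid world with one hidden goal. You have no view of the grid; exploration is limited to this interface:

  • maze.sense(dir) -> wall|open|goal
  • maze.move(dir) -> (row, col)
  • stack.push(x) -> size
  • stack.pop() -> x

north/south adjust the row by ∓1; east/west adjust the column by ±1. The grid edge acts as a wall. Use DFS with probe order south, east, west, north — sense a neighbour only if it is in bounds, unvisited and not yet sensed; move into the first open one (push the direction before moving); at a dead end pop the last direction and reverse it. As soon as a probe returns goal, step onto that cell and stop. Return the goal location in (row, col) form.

·→ maze.sense(dir=south)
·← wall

·→ maze.sense(dir=east)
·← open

·→ stack.push(x=east)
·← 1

·→ maze.move(dir=east)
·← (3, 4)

·→ maze.sense(dir=south)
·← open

·→ stack.push(x=south)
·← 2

·→ maze.move(dir=south)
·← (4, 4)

·→ maze.sense(dir=south)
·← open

·→ stack.push(x=south)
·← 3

·→ maze.move(dir=south)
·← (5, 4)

·→ maze.sense(dir=south)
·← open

·→ stack.push(x=south)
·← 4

·→ maze.move(dir=south)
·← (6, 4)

·→ maze.sense(dir=south)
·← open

·→ stack.push(x=south)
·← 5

·→ maze.move(dir=south)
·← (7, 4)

·→ maze.sense(dir=south)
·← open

·→ stack.push(x=south)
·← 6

·→ maze.move(dir=south)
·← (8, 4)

·→ maze.sense(dir=west)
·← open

·→ stack.push(x=west)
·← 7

·→ maze.move(dir=west)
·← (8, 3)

·→ maze.sense(dir=west)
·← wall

·→ maze.sense(dir=north)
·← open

·→ stack.push(x=north)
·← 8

·→ maze.move(dir=north)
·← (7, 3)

·→ maze.sense(dir=west)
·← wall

·→ maze.sense(dir=north)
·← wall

·→ stack.pop()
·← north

·→ maze.move(dir=south)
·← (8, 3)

·→ stack.pop()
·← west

·→ maze.move(dir=east)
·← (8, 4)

·→ stack.pop()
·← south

·→ maze.move(dir=north)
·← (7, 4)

·→ stack.pop()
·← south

·→ maze.move(dir=north)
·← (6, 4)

·→ stack.pop()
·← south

·→ maze.move(dir=north)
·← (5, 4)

·→ maze.sense(dir=west)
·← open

·→ stack.push(x=west)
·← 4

·→ maze.move(dir=west)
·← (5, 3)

·→ maze.sense(dir=west)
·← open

·→ stack.push(x=west)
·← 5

·→ maze.move(dir=west)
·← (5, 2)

·→ maze.sense(dir=south)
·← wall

·→ maze.sense(dir=west)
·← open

·→ stack.push(x=west)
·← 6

·→ maze.move(dir=west)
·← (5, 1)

·→ maze.sense(dir=south)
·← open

·→ stack.push(x=south)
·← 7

·→ maze.move(dir=south)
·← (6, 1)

·→ maze.sense(dir=south)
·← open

·→ stack.push(x=south)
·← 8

·→ maze.move(dir=south)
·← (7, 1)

·→ maze.sense(dir=south)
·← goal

·→ maze.move(dir=south)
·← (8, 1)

Answer: (8, 1)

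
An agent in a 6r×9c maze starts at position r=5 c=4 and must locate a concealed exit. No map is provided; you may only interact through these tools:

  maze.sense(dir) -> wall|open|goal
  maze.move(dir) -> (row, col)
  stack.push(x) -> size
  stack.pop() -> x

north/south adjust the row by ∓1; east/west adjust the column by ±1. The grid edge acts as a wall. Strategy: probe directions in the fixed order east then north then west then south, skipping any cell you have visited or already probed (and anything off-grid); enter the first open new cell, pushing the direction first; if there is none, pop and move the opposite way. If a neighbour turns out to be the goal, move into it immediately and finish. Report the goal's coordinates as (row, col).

-> sense(dir='east')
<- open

-> push(x='east')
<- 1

-> move(dir='east')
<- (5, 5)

-> sense(dir='east')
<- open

-> push(x='east')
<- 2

-> move(dir='east')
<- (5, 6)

-> sense(dir='east')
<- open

-> push(x='east')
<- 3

-> move(dir='east')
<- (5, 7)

-> sense(dir='east')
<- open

-> push(x='east')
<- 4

-> move(dir='east')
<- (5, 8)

-> sense(dir='north')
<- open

-> push(x='north')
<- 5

-> move(dir='north')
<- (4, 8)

-> sense(dir='north')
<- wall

-> sense(dir='west')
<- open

-> push(x='west')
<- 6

-> move(dir='west')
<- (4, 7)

-> sense(dir='north')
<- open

-> push(x='north')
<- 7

-> move(dir='north')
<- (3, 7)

-> sense(dir='north')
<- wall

-> sense(dir='west')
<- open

-> push(x='west')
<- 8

-> move(dir='west')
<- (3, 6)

-> sense(dir='north')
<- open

-> push(x='north')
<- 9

-> move(dir='north')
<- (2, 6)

-> sense(dir='north')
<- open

-> push(x='north')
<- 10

-> move(dir='north')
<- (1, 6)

-> sense(dir='east')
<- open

-> push(x='east')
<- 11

-> move(dir='east')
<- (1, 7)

-> sense(dir='east')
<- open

-> push(x='east')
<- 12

-> move(dir='east')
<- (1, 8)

-> sense(dir='north')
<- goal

-> move(dir='north')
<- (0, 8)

Answer: (0, 8)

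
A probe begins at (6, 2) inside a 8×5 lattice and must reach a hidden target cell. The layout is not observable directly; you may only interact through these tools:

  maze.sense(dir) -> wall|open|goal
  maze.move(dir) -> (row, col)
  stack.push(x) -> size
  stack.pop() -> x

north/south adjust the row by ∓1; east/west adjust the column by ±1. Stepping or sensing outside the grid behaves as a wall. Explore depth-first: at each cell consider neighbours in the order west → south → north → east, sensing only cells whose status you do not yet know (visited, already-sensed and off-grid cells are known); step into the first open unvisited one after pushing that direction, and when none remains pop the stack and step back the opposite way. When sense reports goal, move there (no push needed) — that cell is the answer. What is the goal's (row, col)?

// 1. maze.sense(dir='west') : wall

// 2. maze.sense(dir='south') : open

// 3. stack.push(x='south') : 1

// 4. maze.move(dir='south') : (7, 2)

// 5. maze.sense(dir='west') : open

// 6. stack.push(x='west') : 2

// 7. maze.move(dir='west') : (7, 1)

// 8. maze.sense(dir='west') : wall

// 9. stack.pop() : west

// 10. maze.move(dir='east') : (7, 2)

// 11. maze.sense(dir='east') : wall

// 12. stack.pop() : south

// 13. maze.move(dir='north') : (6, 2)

// 14. maze.sense(dir='north') : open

// 15. stack.push(x='north') : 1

// 16. maze.move(dir='north') : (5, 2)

// 17. maze.sense(dir='west') : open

// 18. stack.push(x='west') : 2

// 19. maze.move(dir='west') : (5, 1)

// 20. maze.sense(dir='west') : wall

// 21. maze.sense(dir='north') : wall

// 22. stack.pop() : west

// 23. maze.move(dir='east') : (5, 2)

// 24. maze.sense(dir='north') : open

// 25. stack.push(x='north') : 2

// 26. maze.move(dir='north') : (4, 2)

// 27. maze.sense(dir='north') : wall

// 28. maze.sense(dir='east') : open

// 29. stack.push(x='east') : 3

// 30. maze.move(dir='east') : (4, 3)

// 31. maze.sense(dir='south') : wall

// 32. maze.sense(dir='north') : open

// 33. stack.push(x='north') : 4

// 34. maze.move(dir='north') : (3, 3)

// 35. maze.sense(dir='north') : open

// 36. stack.push(x='north') : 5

// 37. maze.move(dir='north') : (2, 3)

// 38. maze.sense(dir='west') : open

// 39. stack.push(x='west') : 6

// 40. maze.move(dir='west') : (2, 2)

// 41. maze.sense(dir='west') : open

// 42. stack.push(x='west') : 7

// 43. maze.move(dir='west') : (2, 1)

// 44. maze.sense(dir='west') : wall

// 45. maze.sense(dir='south') : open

// 46. stack.push(x='south') : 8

// 47. maze.move(dir='south') : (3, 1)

// 48. maze.sense(dir='west') : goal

// 49. maze.move(dir='west') : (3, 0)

Answer: (3, 0)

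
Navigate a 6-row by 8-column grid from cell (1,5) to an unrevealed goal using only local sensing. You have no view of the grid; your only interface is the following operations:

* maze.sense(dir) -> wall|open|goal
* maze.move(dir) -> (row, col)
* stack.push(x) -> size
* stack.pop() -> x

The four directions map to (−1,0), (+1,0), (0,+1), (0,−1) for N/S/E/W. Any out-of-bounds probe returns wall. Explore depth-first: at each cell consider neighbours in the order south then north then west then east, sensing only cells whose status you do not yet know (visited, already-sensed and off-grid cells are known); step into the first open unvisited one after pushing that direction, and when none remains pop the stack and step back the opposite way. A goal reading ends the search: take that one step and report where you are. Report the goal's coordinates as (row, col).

Invoking sense passing south, — result: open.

Then push passing south, and observe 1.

Invoking move passing south, giving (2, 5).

Calling sense passing south, which returns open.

I run push passing south, and see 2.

I call move passing south, and get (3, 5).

I use sense passing south, yielding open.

Now I run push passing south, → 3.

I try move passing south, — result: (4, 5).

Using sense passing south, and see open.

Calling push passing south, and get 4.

Now I run move passing south, : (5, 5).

Invoking sense passing west, and get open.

Then push passing west, — result: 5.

Using move passing west, giving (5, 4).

Next I call sense passing north, yielding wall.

Next I call sense passing west, yielding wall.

Then pop, — result: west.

I try move passing east, — result: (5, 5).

Calling sense passing east, and see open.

I use push passing east, → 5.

Using move passing east, — result: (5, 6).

Invoking sense passing north, and observe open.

I run push passing north, and get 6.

I run move passing north, and observe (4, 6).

Now I run sense passing north, which returns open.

Invoking push passing north, and get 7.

Using move passing north, yielding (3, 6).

Then sense passing north, — result: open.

Then push passing north, yielding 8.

I invoke move passing north, and get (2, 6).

Next I call sense passing north, : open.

Then push passing north, and get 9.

Next I call move passing north, : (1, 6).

I try sense passing north, giving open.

I invoke push passing north, → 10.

Then move passing north, giving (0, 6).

I use sense passing west, and see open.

Using push passing west, and get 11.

Now I run move passing west, → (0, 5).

Then sense passing west, which returns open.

Now I run push passing west, giving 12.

Now I run move passing west, which returns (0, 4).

I call sense passing south, yielding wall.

Next I call sense passing west, → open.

I call push passing west, : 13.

I use move passing west, yielding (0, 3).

Using sense passing south, giving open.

Now I run push passing south, yielding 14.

I try move passing south, giving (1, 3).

Invoking sense passing south, giving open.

Then push passing south, — result: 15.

Calling move passing south, yielding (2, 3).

I invoke sense passing south, giving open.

Calling push passing south, yielding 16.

I call move passing south, → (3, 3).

I run sense passing south, — result: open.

I call push passing south, and see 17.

I call move passing south, yielding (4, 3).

Now I run sense passing west, yielding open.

I invoke push passing west, and observe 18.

Next I call move passing west, — result: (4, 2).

Calling sense passing south, yielding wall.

Now I run sense passing north, yielding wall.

Now I run sense passing west, and get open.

Next I call push passing west, yielding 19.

Calling move passing west, and get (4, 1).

I try sense passing south, : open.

Now I run push passing south, : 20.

I invoke move passing south, → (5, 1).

I use sense passing west, yielding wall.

I call pop(), and get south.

I use move passing north, → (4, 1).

I call sense passing north, : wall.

Now I run sense passing west, and see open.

Invoking push passing west, which returns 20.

Invoking move passing west, giving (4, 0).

I try sense passing north, : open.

I use push passing north, which returns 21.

Using move passing north, and observe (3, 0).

Calling sense passing north, and observe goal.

I try move passing north, and get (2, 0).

Answer: (2, 0)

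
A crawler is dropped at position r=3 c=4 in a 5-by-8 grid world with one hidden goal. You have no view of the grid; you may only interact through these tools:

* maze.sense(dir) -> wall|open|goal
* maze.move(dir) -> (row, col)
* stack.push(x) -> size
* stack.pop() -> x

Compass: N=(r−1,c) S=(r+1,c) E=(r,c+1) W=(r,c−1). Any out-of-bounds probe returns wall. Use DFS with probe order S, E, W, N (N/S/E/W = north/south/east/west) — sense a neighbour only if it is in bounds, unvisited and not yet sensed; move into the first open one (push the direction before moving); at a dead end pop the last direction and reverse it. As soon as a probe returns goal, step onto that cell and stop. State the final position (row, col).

;; sense(dir=south) -> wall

;; sense(dir=east) -> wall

;; sense(dir=west) -> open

;; push(x=west) -> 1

;; move(dir=west) -> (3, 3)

;; sense(dir=south) -> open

;; push(x=south) -> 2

;; move(dir=south) -> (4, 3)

;; sense(dir=west) -> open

;; push(x=west) -> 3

;; move(dir=west) -> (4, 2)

;; sense(dir=west) -> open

;; push(x=west) -> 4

;; move(dir=west) -> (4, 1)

;; sense(dir=west) -> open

;; push(x=west) -> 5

;; move(dir=west) -> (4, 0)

;; sense(dir=north) -> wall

;; pop() -> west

;; move(dir=east) -> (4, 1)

;; sense(dir=north) -> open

;; push(x=north) -> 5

;; move(dir=north) -> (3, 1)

;; sense(dir=east) -> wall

;; sense(dir=north) -> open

;; push(x=north) -> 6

;; move(dir=north) -> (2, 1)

;; sense(dir=east) -> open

;; push(x=east) -> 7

;; move(dir=east) -> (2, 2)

;; sense(dir=east) -> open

;; push(x=east) -> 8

;; move(dir=east) -> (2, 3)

;; sense(dir=east) -> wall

;; sense(dir=north) -> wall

;; pop() -> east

;; move(dir=west) -> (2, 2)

;; sense(dir=north) -> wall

;; pop() -> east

;; move(dir=west) -> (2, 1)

;; sense(dir=west) -> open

;; push(x=west) -> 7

;; move(dir=west) -> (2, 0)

;; sense(dir=north) -> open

;; push(x=north) -> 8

;; move(dir=north) -> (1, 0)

;; sense(dir=east) -> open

;; push(x=east) -> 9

;; move(dir=east) -> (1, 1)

;; sense(dir=north) -> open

;; push(x=north) -> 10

;; move(dir=north) -> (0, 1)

;; sense(dir=east) -> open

;; push(x=east) -> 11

;; move(dir=east) -> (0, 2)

;; sense(dir=east) -> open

;; push(x=east) -> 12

;; move(dir=east) -> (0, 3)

;; sense(dir=east) -> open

;; push(x=east) -> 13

;; move(dir=east) -> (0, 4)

;; sense(dir=south) -> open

;; push(x=south) -> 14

;; move(dir=south) -> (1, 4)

;; sense(dir=east) -> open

;; push(x=east) -> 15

;; move(dir=east) -> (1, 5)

;; sense(dir=south) -> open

;; push(x=south) -> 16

;; move(dir=south) -> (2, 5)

;; sense(dir=east) -> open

;; push(x=east) -> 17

;; move(dir=east) -> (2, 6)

;; sense(dir=south) -> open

;; push(x=south) -> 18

;; move(dir=south) -> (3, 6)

;; sense(dir=south) -> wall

;; sense(dir=east) -> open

;; push(x=east) -> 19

;; move(dir=east) -> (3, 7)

;; sense(dir=south) -> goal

;; move(dir=south) -> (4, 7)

Answer: (4, 7)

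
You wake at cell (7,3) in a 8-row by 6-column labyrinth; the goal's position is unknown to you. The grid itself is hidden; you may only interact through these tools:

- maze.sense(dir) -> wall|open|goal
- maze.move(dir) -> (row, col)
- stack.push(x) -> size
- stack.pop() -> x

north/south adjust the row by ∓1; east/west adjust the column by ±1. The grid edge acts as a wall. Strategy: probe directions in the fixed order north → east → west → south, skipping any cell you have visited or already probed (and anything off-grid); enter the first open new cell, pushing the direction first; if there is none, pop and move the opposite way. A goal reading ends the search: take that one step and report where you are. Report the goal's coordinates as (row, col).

CALL sense[dir→north]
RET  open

CALL push[x→north]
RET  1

CALL move[dir→north]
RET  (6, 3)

CALL sense[dir→north]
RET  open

CALL push[x→north]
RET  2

CALL move[dir→north]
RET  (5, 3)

CALL sense[dir→north]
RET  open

CALL push[x→north]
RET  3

CALL move[dir→north]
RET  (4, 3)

CALL sense[dir→north]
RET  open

CALL push[x→north]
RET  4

CALL move[dir→north]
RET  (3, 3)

CALL sense[dir→north]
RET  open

CALL push[x→north]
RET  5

CALL move[dir→north]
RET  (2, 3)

CALL sense[dir→north]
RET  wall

CALL sense[dir→east]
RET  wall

CALL sense[dir→west]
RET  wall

CALL pop[]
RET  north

CALL move[dir→south]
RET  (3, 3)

CALL sense[dir→east]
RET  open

CALL push[x→east]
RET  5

CALL move[dir→east]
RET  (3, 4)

CALL sense[dir→east]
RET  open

CALL push[x→east]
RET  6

CALL move[dir→east]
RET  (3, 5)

CALL sense[dir→north]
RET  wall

CALL sense[dir→south]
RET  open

CALL push[x→south]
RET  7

CALL move[dir→south]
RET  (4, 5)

CALL sense[dir→west]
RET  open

CALL push[x→west]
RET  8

CALL move[dir→west]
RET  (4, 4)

CALL sense[dir→south]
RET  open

CALL push[x→south]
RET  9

CALL move[dir→south]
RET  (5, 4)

CALL sense[dir→east]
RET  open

CALL push[x→east]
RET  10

CALL move[dir→east]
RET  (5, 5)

CALL sense[dir→south]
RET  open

CALL push[x→south]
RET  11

CALL move[dir→south]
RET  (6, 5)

CALL sense[dir→west]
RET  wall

CALL sense[dir→south]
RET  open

CALL push[x→south]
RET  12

CALL move[dir→south]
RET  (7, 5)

CALL sense[dir→west]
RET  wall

CALL pop[]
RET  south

CALL move[dir→north]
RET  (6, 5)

CALL pop[]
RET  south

CALL move[dir→north]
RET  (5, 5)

CALL pop[]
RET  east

CALL move[dir→west]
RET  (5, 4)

CALL pop[]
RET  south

CALL move[dir→north]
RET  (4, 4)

CALL pop[]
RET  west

CALL move[dir→east]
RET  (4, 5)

CALL pop[]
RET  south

CALL move[dir→north]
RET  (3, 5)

CALL pop[]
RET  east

CALL move[dir→west]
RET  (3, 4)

CALL pop[]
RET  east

CALL move[dir→west]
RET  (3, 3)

CALL sense[dir→west]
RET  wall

CALL pop[]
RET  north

CALL move[dir→south]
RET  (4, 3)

CALL sense[dir→west]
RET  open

CALL push[x→west]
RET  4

CALL move[dir→west]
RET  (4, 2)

CALL sense[dir→west]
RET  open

CALL push[x→west]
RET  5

CALL move[dir→west]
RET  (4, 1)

CALL sense[dir→north]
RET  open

CALL push[x→north]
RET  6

CALL move[dir→north]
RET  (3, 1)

CALL sense[dir→north]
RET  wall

CALL sense[dir→west]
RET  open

CALL push[x→west]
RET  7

CALL move[dir→west]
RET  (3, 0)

CALL sense[dir→north]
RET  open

CALL push[x→north]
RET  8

CALL move[dir→north]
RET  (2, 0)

CALL sense[dir→north]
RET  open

CALL push[x→north]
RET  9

CALL move[dir→north]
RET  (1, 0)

CALL sense[dir→north]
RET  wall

CALL sense[dir→east]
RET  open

CALL push[x→east]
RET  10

CALL move[dir→east]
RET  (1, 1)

CALL sense[dir→north]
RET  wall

CALL sense[dir→east]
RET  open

CALL push[x→east]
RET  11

CALL move[dir→east]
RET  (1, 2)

CALL sense[dir→north]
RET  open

CALL push[x→north]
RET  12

CALL move[dir→north]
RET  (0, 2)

CALL sense[dir→east]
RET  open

CALL push[x→east]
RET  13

CALL move[dir→east]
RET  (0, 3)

CALL sense[dir→east]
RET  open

CALL push[x→east]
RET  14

CALL move[dir→east]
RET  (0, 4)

CALL sense[dir→east]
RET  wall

CALL sense[dir→south]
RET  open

CALL push[x→south]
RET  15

CALL move[dir→south]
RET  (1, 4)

CALL sense[dir→east]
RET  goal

CALL move[dir→east]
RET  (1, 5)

Answer: (1, 5)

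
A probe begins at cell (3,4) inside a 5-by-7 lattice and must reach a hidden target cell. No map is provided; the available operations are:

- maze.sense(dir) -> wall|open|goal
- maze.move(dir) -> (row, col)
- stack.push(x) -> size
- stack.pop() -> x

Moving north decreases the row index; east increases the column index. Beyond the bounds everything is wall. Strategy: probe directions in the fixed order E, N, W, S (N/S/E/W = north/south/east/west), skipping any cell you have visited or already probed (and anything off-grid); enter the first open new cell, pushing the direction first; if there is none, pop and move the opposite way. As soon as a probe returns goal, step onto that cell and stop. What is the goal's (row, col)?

→ sense(dir: east)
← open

→ push(x: east)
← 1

→ move(dir: east)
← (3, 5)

→ sense(dir: east)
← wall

→ sense(dir: north)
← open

→ push(x: north)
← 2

→ move(dir: north)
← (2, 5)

→ sense(dir: east)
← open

→ push(x: east)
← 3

→ move(dir: east)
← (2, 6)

→ sense(dir: north)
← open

→ push(x: north)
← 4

→ move(dir: north)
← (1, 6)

→ sense(dir: north)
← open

→ push(x: north)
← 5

→ move(dir: north)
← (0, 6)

→ sense(dir: west)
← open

→ push(x: west)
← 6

→ move(dir: west)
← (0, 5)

→ sense(dir: west)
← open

→ push(x: west)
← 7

→ move(dir: west)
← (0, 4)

→ sense(dir: west)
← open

→ push(x: west)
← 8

→ move(dir: west)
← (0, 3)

→ sense(dir: west)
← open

→ push(x: west)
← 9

→ move(dir: west)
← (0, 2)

→ sense(dir: west)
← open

→ push(x: west)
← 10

→ move(dir: west)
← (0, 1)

→ sense(dir: west)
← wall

→ sense(dir: south)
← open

→ push(x: south)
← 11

→ move(dir: south)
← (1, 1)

→ sense(dir: east)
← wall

→ sense(dir: west)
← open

→ push(x: west)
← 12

→ move(dir: west)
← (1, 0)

→ sense(dir: south)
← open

→ push(x: south)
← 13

→ move(dir: south)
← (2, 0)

→ sense(dir: east)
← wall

→ sense(dir: south)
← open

→ push(x: south)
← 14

→ move(dir: south)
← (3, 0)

→ sense(dir: east)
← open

→ push(x: east)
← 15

→ move(dir: east)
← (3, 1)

→ sense(dir: east)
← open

→ push(x: east)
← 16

→ move(dir: east)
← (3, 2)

→ sense(dir: east)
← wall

→ sense(dir: north)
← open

→ push(x: north)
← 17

→ move(dir: north)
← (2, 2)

→ sense(dir: east)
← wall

→ pop()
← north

→ move(dir: south)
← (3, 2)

→ sense(dir: south)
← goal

→ move(dir: south)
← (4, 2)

Answer: (4, 2)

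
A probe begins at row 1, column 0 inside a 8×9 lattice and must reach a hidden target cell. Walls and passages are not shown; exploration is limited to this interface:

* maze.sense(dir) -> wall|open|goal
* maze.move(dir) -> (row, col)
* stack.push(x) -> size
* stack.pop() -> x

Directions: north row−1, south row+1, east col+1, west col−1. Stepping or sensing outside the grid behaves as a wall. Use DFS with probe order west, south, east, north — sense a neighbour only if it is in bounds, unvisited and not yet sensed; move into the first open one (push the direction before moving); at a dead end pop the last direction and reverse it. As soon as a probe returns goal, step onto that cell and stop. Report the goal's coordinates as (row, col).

Using maze.sense on dir→south, which returns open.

I invoke stack.push on x→south, and get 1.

I call maze.move on dir→south, → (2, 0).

I use maze.sense on dir→south, which returns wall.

I run maze.sense on dir→east, giving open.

I run stack.push on x→east, and get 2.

Then maze.move on dir→east, : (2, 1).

I call maze.sense on dir→south, : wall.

Next I call maze.sense on dir→east, — result: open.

Now I run stack.push on x→east, yielding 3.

I use maze.move on dir→east, and observe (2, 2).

I use maze.sense on dir→south, → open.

Next I call stack.push on x→south, and see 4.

I invoke maze.move on dir→south, which returns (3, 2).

Now I run maze.sense on dir→south, and observe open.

I invoke stack.push on x→south, — result: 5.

Now I run maze.move on dir→south, → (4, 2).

Calling maze.sense on dir→west, and get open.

Using stack.push on x→west, : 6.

Then maze.move on dir→west, : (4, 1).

Calling maze.sense on dir→west, and get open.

Calling stack.push on x→west, and get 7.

I try maze.move on dir→west, and get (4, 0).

I try maze.sense on dir→south, → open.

I run stack.push on x→south, → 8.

Invoking maze.move on dir→south, — result: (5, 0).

I try maze.sense on dir→south, and observe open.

Next I call stack.push on x→south, : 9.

Now I run maze.move on dir→south, yielding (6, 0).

Calling maze.sense on dir→south, and get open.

I invoke stack.push on x→south, — result: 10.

Using maze.move on dir→south, — result: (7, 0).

Next I call maze.sense on dir→east, — result: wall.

Using stack.pop(), yielding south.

I run maze.move on dir→north, and see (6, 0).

Then maze.sense on dir→east, : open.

I try stack.push on x→east, and observe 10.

Using maze.move on dir→east, which returns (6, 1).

I use maze.sense on dir→east, : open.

I call stack.push on x→east, yielding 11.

Now I run maze.move on dir→east, — result: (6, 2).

I try maze.sense on dir→south, and get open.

I call stack.push on x→south, which returns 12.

I run maze.move on dir→south, giving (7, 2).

Calling maze.sense on dir→east, which returns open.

I call stack.push on x→east, → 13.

I invoke maze.move on dir→east, → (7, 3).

I use maze.sense on dir→east, — result: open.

Invoking stack.push on x→east, and get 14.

I run maze.move on dir→east, and see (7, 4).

I run maze.sense on dir→east, yielding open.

I try stack.push on x→east, which returns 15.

Then maze.move on dir→east, → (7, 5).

I run maze.sense on dir→east, and see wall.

Invoking maze.sense on dir→north, yielding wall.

I try stack.pop(), and observe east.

I try maze.move on dir→west, and get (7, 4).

Next I call maze.sense on dir→north, → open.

I call stack.push on x→north, — result: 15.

I use maze.move on dir→north, : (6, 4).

I invoke maze.sense on dir→west, yielding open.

I use stack.push on x→west, : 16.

Then maze.move on dir→west, : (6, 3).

Invoking maze.sense on dir→north, : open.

Now I run stack.push on x→north, and see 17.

Using maze.move on dir→north, giving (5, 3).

I call maze.sense on dir→west, — result: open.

I try stack.push on x→west, and observe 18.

Then maze.move on dir→west, which returns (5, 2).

I call maze.sense on dir→west, : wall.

I use stack.pop, giving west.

I use maze.move on dir→east, yielding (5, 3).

I invoke maze.sense on dir→east, — result: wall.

I use maze.sense on dir→north, and get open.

Now I run stack.push on x→north, — result: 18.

I try maze.move on dir→north, → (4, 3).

Invoking maze.sense on dir→east, and observe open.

I try stack.push on x→east, and observe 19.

Now I run maze.move on dir→east, — result: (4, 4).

Calling maze.sense on dir→east, and observe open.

Invoking stack.push on x→east, and observe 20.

Invoking maze.move on dir→east, yielding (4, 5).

Calling maze.sense on dir→south, which returns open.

Invoking stack.push on x→south, and see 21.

Invoking maze.move on dir→south, — result: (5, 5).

I invoke maze.sense on dir→east, giving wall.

Now I run stack.pop, and get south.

Using maze.move on dir→north, and see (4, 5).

I use maze.sense on dir→east, and observe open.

I use stack.push on x→east, and observe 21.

Then maze.move on dir→east, giving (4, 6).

I try maze.sense on dir→east, giving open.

I run stack.push on x→east, and see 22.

I try maze.move on dir→east, yielding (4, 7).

I run maze.sense on dir→south, which returns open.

Now I run stack.push on x→south, and observe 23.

Next I call maze.move on dir→south, which returns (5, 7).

I try maze.sense on dir→south, yielding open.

I invoke stack.push on x→south, → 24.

Now I run maze.move on dir→south, and get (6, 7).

Next I call maze.sense on dir→west, yielding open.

I try stack.push on x→west, and get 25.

I invoke maze.move on dir→west, which returns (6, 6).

Using stack.pop, : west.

I call maze.move on dir→east, yielding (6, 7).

Calling maze.sense on dir→south, yielding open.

I try stack.push on x→south, and see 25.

I use maze.move on dir→south, and see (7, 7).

I run maze.sense on dir→east, → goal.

Then maze.move on dir→east, yielding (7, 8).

Answer: (7, 8)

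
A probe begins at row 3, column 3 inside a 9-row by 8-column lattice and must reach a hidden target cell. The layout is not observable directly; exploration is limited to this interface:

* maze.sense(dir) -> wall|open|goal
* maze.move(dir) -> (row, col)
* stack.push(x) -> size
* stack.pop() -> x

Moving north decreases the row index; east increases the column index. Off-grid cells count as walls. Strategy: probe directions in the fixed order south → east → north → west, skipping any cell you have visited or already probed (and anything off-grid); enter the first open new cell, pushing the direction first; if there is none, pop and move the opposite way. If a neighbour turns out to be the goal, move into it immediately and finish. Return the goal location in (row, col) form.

Do: maze.sense[dir: south]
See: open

Do: stack.push[x: south]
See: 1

Do: maze.move[dir: south]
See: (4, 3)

Do: maze.sense[dir: south]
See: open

Do: stack.push[x: south]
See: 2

Do: maze.move[dir: south]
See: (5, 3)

Do: maze.sense[dir: south]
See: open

Do: stack.push[x: south]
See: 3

Do: maze.move[dir: south]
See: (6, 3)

Do: maze.sense[dir: south]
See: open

Do: stack.push[x: south]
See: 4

Do: maze.move[dir: south]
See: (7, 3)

Do: maze.sense[dir: south]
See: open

Do: stack.push[x: south]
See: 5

Do: maze.move[dir: south]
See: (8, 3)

Do: maze.sense[dir: east]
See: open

Do: stack.push[x: east]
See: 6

Do: maze.move[dir: east]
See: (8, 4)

Do: maze.sense[dir: east]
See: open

Do: stack.push[x: east]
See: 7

Do: maze.move[dir: east]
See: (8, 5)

Do: maze.sense[dir: east]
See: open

Do: stack.push[x: east]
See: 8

Do: maze.move[dir: east]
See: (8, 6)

Do: maze.sense[dir: east]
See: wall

Do: maze.sense[dir: north]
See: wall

Do: stack.pop[]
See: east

Do: maze.move[dir: west]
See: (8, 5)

Do: maze.sense[dir: north]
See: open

Do: stack.push[x: north]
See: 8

Do: maze.move[dir: north]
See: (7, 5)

Do: maze.sense[dir: north]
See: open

Do: stack.push[x: north]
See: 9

Do: maze.move[dir: north]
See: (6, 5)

Do: maze.sense[dir: east]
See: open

Do: stack.push[x: east]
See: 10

Do: maze.move[dir: east]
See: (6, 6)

Do: maze.sense[dir: east]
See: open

Do: stack.push[x: east]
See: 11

Do: maze.move[dir: east]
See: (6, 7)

Do: maze.sense[dir: south]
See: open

Do: stack.push[x: south]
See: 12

Do: maze.move[dir: south]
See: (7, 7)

Do: stack.pop[]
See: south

Do: maze.move[dir: north]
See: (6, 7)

Do: maze.sense[dir: north]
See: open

Do: stack.push[x: north]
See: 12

Do: maze.move[dir: north]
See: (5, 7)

Do: maze.sense[dir: north]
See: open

Do: stack.push[x: north]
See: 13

Do: maze.move[dir: north]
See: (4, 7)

Do: maze.sense[dir: north]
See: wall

Do: maze.sense[dir: west]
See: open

Do: stack.push[x: west]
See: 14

Do: maze.move[dir: west]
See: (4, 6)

Do: maze.sense[dir: south]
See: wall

Do: maze.sense[dir: north]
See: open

Do: stack.push[x: north]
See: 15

Do: maze.move[dir: north]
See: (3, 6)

Do: maze.sense[dir: north]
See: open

Do: stack.push[x: north]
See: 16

Do: maze.move[dir: north]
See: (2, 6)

Do: maze.sense[dir: east]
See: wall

Do: maze.sense[dir: north]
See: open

Do: stack.push[x: north]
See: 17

Do: maze.move[dir: north]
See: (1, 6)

Do: maze.sense[dir: east]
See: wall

Do: maze.sense[dir: north]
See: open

Do: stack.push[x: north]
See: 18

Do: maze.move[dir: north]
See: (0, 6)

Do: maze.sense[dir: east]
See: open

Do: stack.push[x: east]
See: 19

Do: maze.move[dir: east]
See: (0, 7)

Do: stack.pop[]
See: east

Do: maze.move[dir: west]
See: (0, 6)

Do: maze.sense[dir: west]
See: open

Do: stack.push[x: west]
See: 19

Do: maze.move[dir: west]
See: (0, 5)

Do: maze.sense[dir: south]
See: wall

Do: maze.sense[dir: west]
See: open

Do: stack.push[x: west]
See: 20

Do: maze.move[dir: west]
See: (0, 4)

Do: maze.sense[dir: south]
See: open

Do: stack.push[x: south]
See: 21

Do: maze.move[dir: south]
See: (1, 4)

Do: maze.sense[dir: south]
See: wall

Do: maze.sense[dir: west]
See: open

Do: stack.push[x: west]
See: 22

Do: maze.move[dir: west]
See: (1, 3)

Do: maze.sense[dir: south]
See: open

Do: stack.push[x: south]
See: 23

Do: maze.move[dir: south]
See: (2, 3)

Do: maze.sense[dir: west]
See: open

Do: stack.push[x: west]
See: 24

Do: maze.move[dir: west]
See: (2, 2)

Do: maze.sense[dir: south]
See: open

Do: stack.push[x: south]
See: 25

Do: maze.move[dir: south]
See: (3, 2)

Do: maze.sense[dir: south]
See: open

Do: stack.push[x: south]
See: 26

Do: maze.move[dir: south]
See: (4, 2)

Do: maze.sense[dir: south]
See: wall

Do: maze.sense[dir: west]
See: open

Do: stack.push[x: west]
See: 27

Do: maze.move[dir: west]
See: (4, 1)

Do: maze.sense[dir: south]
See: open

Do: stack.push[x: south]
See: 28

Do: maze.move[dir: south]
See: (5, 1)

Do: maze.sense[dir: south]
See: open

Do: stack.push[x: south]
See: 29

Do: maze.move[dir: south]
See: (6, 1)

Do: maze.sense[dir: south]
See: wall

Do: maze.sense[dir: east]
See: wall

Do: maze.sense[dir: west]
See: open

Do: stack.push[x: west]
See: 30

Do: maze.move[dir: west]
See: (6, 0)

Do: maze.sense[dir: south]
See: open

Do: stack.push[x: south]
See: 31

Do: maze.move[dir: south]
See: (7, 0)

Do: maze.sense[dir: south]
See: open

Do: stack.push[x: south]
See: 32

Do: maze.move[dir: south]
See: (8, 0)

Do: maze.sense[dir: east]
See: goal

Do: maze.move[dir: east]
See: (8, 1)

Answer: (8, 1)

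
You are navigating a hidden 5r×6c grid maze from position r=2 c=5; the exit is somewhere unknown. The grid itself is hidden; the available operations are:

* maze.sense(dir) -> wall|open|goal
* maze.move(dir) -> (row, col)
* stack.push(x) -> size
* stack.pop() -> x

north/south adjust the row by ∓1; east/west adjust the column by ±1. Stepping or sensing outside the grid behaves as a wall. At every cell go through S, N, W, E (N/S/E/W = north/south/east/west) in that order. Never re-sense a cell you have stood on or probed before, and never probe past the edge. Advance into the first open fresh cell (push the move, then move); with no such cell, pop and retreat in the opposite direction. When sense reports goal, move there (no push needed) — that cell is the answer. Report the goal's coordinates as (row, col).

→ maze.sense(dir=south)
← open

→ stack.push(x=south)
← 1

→ maze.move(dir=south)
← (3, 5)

→ maze.sense(dir=south)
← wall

→ maze.sense(dir=west)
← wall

→ stack.pop()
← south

→ maze.move(dir=north)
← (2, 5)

→ maze.sense(dir=north)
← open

→ stack.push(x=north)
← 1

→ maze.move(dir=north)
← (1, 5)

→ maze.sense(dir=north)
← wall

→ maze.sense(dir=west)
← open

→ stack.push(x=west)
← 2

→ maze.move(dir=west)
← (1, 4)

→ maze.sense(dir=south)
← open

→ stack.push(x=south)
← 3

→ maze.move(dir=south)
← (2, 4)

→ maze.sense(dir=west)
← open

→ stack.push(x=west)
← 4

→ maze.move(dir=west)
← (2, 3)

→ maze.sense(dir=south)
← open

→ stack.push(x=south)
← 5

→ maze.move(dir=south)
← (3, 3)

→ maze.sense(dir=south)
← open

→ stack.push(x=south)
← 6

→ maze.move(dir=south)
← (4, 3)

→ maze.sense(dir=west)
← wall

→ maze.sense(dir=east)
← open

→ stack.push(x=east)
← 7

→ maze.move(dir=east)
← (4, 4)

→ stack.pop()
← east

→ maze.move(dir=west)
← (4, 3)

→ stack.pop()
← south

→ maze.move(dir=north)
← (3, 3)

→ maze.sense(dir=west)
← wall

→ stack.pop()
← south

→ maze.move(dir=north)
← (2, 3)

→ maze.sense(dir=north)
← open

→ stack.push(x=north)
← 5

→ maze.move(dir=north)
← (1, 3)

→ maze.sense(dir=north)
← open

→ stack.push(x=north)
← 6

→ maze.move(dir=north)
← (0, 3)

→ maze.sense(dir=west)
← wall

→ maze.sense(dir=east)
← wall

→ stack.pop()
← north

→ maze.move(dir=south)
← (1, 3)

→ maze.sense(dir=west)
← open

→ stack.push(x=west)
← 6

→ maze.move(dir=west)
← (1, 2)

→ maze.sense(dir=south)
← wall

→ maze.sense(dir=west)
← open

→ stack.push(x=west)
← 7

→ maze.move(dir=west)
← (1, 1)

→ maze.sense(dir=south)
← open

→ stack.push(x=south)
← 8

→ maze.move(dir=south)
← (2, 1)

→ maze.sense(dir=south)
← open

→ stack.push(x=south)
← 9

→ maze.move(dir=south)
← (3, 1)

→ maze.sense(dir=south)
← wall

→ maze.sense(dir=west)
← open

→ stack.push(x=west)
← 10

→ maze.move(dir=west)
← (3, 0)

→ maze.sense(dir=south)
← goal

→ maze.move(dir=south)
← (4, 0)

Answer: (4, 0)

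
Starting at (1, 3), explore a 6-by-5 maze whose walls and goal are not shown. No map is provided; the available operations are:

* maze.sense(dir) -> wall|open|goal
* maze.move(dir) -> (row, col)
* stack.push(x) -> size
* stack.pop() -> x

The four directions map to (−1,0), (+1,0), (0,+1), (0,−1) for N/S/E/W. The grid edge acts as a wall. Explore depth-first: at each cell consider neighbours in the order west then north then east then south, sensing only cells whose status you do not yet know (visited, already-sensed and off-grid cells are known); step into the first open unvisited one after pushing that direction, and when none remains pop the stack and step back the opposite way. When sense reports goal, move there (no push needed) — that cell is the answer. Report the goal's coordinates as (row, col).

Then maze.sense(dir='west'), and get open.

I try stack.push(x='west'), and observe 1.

Using maze.move(dir='west'), giving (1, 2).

I invoke maze.sense(dir='west'), and see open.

I run stack.push(x='west'), and see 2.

Then maze.move(dir='west'), — result: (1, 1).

I run maze.sense(dir='west'), which returns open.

I call stack.push(x='west'), → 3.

Invoking maze.move(dir='west'), and observe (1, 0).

I try maze.sense(dir='north'), yielding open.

I invoke stack.push(x='north'), giving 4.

I try maze.move(dir='north'), which returns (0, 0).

Invoking maze.sense(dir='east'), — result: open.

Invoking stack.push(x='east'), and see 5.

I try maze.move(dir='east'), giving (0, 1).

Calling maze.sense(dir='east'), : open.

I use stack.push(x='east'), and see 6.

Now I run maze.move(dir='east'), and get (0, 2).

Invoking maze.sense(dir='east'), and get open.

I use stack.push(x='east'), giving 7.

Calling maze.move(dir='east'), yielding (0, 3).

I invoke maze.sense(dir='east'), → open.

I run stack.push(x='east'), : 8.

Using maze.move(dir='east'), and see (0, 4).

I run maze.sense(dir='south'), giving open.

Invoking stack.push(x='south'), and get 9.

I try maze.move(dir='south'), : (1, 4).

Invoking maze.sense(dir='south'), — result: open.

Using stack.push(x='south'), and get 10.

I call maze.move(dir='south'), : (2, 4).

I try maze.sense(dir='west'), and see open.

Now I run stack.push(x='west'), → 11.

Calling maze.move(dir='west'), : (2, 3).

I use maze.sense(dir='west'), and get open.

I invoke stack.push(x='west'), → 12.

Next I call maze.move(dir='west'), giving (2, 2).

I run maze.sense(dir='west'), : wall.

I run maze.sense(dir='south'), : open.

I run stack.push(x='south'), : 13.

Then maze.move(dir='south'), and observe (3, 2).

I run maze.sense(dir='west'), which returns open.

Now I run stack.push(x='west'), → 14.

Then maze.move(dir='west'), which returns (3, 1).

I run maze.sense(dir='west'), and observe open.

I use stack.push(x='west'), giving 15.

Now I run maze.move(dir='west'), and observe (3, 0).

I use maze.sense(dir='north'), yielding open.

Now I run stack.push(x='north'), : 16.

I try maze.move(dir='north'), giving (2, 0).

Now I run stack.pop(), : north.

Next I call maze.move(dir='south'), and observe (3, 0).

Next I call maze.sense(dir='south'), → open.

Invoking stack.push(x='south'), — result: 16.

I invoke maze.move(dir='south'), and get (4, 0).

Then maze.sense(dir='east'), yielding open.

I use stack.push(x='east'), and get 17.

I call maze.move(dir='east'), yielding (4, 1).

Now I run maze.sense(dir='east'), giving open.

Invoking stack.push(x='east'), yielding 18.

I use maze.move(dir='east'), and get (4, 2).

I run maze.sense(dir='east'), which returns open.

Next I call stack.push(x='east'), and observe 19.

I use maze.move(dir='east'), which returns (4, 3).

I use maze.sense(dir='north'), giving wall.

I run maze.sense(dir='east'), : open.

Invoking stack.push(x='east'), which returns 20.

Now I run maze.move(dir='east'), yielding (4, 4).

I run maze.sense(dir='north'), : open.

Next I call stack.push(x='north'), : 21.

I try maze.move(dir='north'), : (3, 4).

Invoking stack.pop, and see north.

I invoke maze.move(dir='south'), → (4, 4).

Invoking maze.sense(dir='south'), → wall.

Invoking stack.pop, which returns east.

Then maze.move(dir='west'), giving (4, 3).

Then maze.sense(dir='south'), giving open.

Next I call stack.push(x='south'), and see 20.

Now I run maze.move(dir='south'), → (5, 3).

I try maze.sense(dir='west'), — result: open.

I call stack.push(x='west'), yielding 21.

Then maze.move(dir='west'), and get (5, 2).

I use maze.sense(dir='west'), giving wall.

Calling stack.pop(), which returns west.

Now I run maze.move(dir='east'), : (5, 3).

Calling stack.pop(), : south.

I run maze.move(dir='north'), giving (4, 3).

Calling stack.pop, yielding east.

I run maze.move(dir='west'), — result: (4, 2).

Calling stack.pop(), → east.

Calling maze.move(dir='west'), and observe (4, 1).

I invoke stack.pop(), : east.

Invoking maze.move(dir='west'), and observe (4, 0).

I run maze.sense(dir='south'), and observe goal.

Then maze.move(dir='south'), — result: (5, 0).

Answer: (5, 0)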